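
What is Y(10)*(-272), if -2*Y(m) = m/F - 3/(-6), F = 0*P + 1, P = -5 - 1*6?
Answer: 1428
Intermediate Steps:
P = -11 (P = -5 - 6 = -11)
F = 1 (F = 0*(-11) + 1 = 0 + 1 = 1)
Y(m) = -¼ - m/2 (Y(m) = -(m/1 - 3/(-6))/2 = -(m*1 - 3*(-⅙))/2 = -(m + ½)/2 = -(½ + m)/2 = -¼ - m/2)
Y(10)*(-272) = (-¼ - ½*10)*(-272) = (-¼ - 5)*(-272) = -21/4*(-272) = 1428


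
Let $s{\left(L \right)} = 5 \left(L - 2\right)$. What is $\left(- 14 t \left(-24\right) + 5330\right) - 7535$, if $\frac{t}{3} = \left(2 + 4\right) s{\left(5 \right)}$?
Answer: $88515$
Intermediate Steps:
$s{\left(L \right)} = -10 + 5 L$ ($s{\left(L \right)} = 5 \left(-2 + L\right) = -10 + 5 L$)
$t = 270$ ($t = 3 \left(2 + 4\right) \left(-10 + 5 \cdot 5\right) = 3 \cdot 6 \left(-10 + 25\right) = 3 \cdot 6 \cdot 15 = 3 \cdot 90 = 270$)
$\left(- 14 t \left(-24\right) + 5330\right) - 7535 = \left(\left(-14\right) 270 \left(-24\right) + 5330\right) - 7535 = \left(\left(-3780\right) \left(-24\right) + 5330\right) - 7535 = \left(90720 + 5330\right) - 7535 = 96050 - 7535 = 88515$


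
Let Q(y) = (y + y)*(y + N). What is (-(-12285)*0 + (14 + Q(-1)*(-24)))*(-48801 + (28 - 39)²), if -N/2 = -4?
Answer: -17038000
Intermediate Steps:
N = 8 (N = -2*(-4) = 8)
Q(y) = 2*y*(8 + y) (Q(y) = (y + y)*(y + 8) = (2*y)*(8 + y) = 2*y*(8 + y))
(-(-12285)*0 + (14 + Q(-1)*(-24)))*(-48801 + (28 - 39)²) = (-(-12285)*0 + (14 + (2*(-1)*(8 - 1))*(-24)))*(-48801 + (28 - 39)²) = (-351*0 + (14 + (2*(-1)*7)*(-24)))*(-48801 + (-11)²) = (0 + (14 - 14*(-24)))*(-48801 + 121) = (0 + (14 + 336))*(-48680) = (0 + 350)*(-48680) = 350*(-48680) = -17038000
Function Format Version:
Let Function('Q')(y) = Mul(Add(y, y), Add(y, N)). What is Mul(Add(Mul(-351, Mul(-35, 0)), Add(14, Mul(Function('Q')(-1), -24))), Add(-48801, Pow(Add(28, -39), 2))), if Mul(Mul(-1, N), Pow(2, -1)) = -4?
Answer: -17038000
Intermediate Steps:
N = 8 (N = Mul(-2, -4) = 8)
Function('Q')(y) = Mul(2, y, Add(8, y)) (Function('Q')(y) = Mul(Add(y, y), Add(y, 8)) = Mul(Mul(2, y), Add(8, y)) = Mul(2, y, Add(8, y)))
Mul(Add(Mul(-351, Mul(-35, 0)), Add(14, Mul(Function('Q')(-1), -24))), Add(-48801, Pow(Add(28, -39), 2))) = Mul(Add(Mul(-351, Mul(-35, 0)), Add(14, Mul(Mul(2, -1, Add(8, -1)), -24))), Add(-48801, Pow(Add(28, -39), 2))) = Mul(Add(Mul(-351, 0), Add(14, Mul(Mul(2, -1, 7), -24))), Add(-48801, Pow(-11, 2))) = Mul(Add(0, Add(14, Mul(-14, -24))), Add(-48801, 121)) = Mul(Add(0, Add(14, 336)), -48680) = Mul(Add(0, 350), -48680) = Mul(350, -48680) = -17038000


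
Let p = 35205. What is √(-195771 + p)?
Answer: I*√160566 ≈ 400.71*I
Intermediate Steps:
√(-195771 + p) = √(-195771 + 35205) = √(-160566) = I*√160566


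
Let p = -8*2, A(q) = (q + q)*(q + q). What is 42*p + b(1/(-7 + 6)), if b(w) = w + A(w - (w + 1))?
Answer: -669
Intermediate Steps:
A(q) = 4*q² (A(q) = (2*q)*(2*q) = 4*q²)
b(w) = 4 + w (b(w) = w + 4*(w - (w + 1))² = w + 4*(w - (1 + w))² = w + 4*(w + (-1 - w))² = w + 4*(-1)² = w + 4*1 = w + 4 = 4 + w)
p = -16
42*p + b(1/(-7 + 6)) = 42*(-16) + (4 + 1/(-7 + 6)) = -672 + (4 + 1/(-1)) = -672 + (4 - 1) = -672 + 3 = -669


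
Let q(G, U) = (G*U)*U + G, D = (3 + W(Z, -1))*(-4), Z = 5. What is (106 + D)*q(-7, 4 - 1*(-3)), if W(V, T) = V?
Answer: -25900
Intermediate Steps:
D = -32 (D = (3 + 5)*(-4) = 8*(-4) = -32)
q(G, U) = G + G*U² (q(G, U) = G*U² + G = G + G*U²)
(106 + D)*q(-7, 4 - 1*(-3)) = (106 - 32)*(-7*(1 + (4 - 1*(-3))²)) = 74*(-7*(1 + (4 + 3)²)) = 74*(-7*(1 + 7²)) = 74*(-7*(1 + 49)) = 74*(-7*50) = 74*(-350) = -25900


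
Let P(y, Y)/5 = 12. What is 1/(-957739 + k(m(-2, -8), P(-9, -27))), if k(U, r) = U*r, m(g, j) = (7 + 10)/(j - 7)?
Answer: -1/957807 ≈ -1.0441e-6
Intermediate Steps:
P(y, Y) = 60 (P(y, Y) = 5*12 = 60)
m(g, j) = 17/(-7 + j)
1/(-957739 + k(m(-2, -8), P(-9, -27))) = 1/(-957739 + (17/(-7 - 8))*60) = 1/(-957739 + (17/(-15))*60) = 1/(-957739 + (17*(-1/15))*60) = 1/(-957739 - 17/15*60) = 1/(-957739 - 68) = 1/(-957807) = -1/957807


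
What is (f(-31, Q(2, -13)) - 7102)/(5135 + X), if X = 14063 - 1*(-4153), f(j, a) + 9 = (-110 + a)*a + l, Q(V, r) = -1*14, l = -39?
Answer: -5414/23351 ≈ -0.23185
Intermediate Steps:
Q(V, r) = -14
f(j, a) = -48 + a*(-110 + a) (f(j, a) = -9 + ((-110 + a)*a - 39) = -9 + (a*(-110 + a) - 39) = -9 + (-39 + a*(-110 + a)) = -48 + a*(-110 + a))
X = 18216 (X = 14063 + 4153 = 18216)
(f(-31, Q(2, -13)) - 7102)/(5135 + X) = ((-48 + (-14)**2 - 110*(-14)) - 7102)/(5135 + 18216) = ((-48 + 196 + 1540) - 7102)/23351 = (1688 - 7102)*(1/23351) = -5414*1/23351 = -5414/23351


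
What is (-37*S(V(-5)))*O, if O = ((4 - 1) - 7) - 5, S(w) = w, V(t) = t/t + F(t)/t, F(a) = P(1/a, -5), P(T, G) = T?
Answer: 8658/25 ≈ 346.32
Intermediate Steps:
F(a) = 1/a
V(t) = 1 + t⁻² (V(t) = t/t + 1/(t*t) = 1 + t⁻²)
O = -9 (O = (3 - 7) - 5 = -4 - 5 = -9)
(-37*S(V(-5)))*O = -37*(1 + (-5)⁻²)*(-9) = -37*(1 + 1/25)*(-9) = -37*26/25*(-9) = -962/25*(-9) = 8658/25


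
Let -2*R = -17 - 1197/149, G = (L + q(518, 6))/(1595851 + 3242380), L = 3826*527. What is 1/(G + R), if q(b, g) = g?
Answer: 720896419/9323730707 ≈ 0.077318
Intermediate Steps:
L = 2016302
G = 2016308/4838231 (G = (2016302 + 6)/(1595851 + 3242380) = 2016308/4838231 ≈ 0.41674)
R = 1865/149 (R = -(-17 - 1197/149)/2 = -½*(-3730/149) = 1865/149 ≈ 12.517)
1/(G + R) = 1/(2016308/4838231 + 1865/149) = 1/(9323730707/720896419) = 720896419/9323730707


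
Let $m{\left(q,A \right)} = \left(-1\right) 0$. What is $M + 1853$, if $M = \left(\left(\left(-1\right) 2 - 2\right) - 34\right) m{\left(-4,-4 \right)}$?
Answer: $1853$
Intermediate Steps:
$m{\left(q,A \right)} = 0$
$M = 0$ ($M = \left(\left(\left(-1\right) 2 - 2\right) - 34\right) 0 = \left(\left(-2 - 2\right) - 34\right) 0 = \left(-4 - 34\right) 0 = \left(-38\right) 0 = 0$)
$M + 1853 = 0 + 1853 = 1853$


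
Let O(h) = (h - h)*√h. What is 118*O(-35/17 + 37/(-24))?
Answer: 0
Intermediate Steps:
O(h) = 0 (O(h) = 0*√h = 0)
118*O(-35/17 + 37/(-24)) = 118*0 = 0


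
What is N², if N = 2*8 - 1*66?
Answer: 2500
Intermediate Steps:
N = -50 (N = 16 - 66 = -50)
N² = (-50)² = 2500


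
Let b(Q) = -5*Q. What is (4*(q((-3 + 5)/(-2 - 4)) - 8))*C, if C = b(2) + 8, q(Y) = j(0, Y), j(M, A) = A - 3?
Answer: 272/3 ≈ 90.667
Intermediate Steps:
j(M, A) = -3 + A
q(Y) = -3 + Y
C = -2 (C = -5*2 + 8 = -10 + 8 = -2)
(4*(q((-3 + 5)/(-2 - 4)) - 8))*C = (4*((-3 + (-3 + 5)/(-2 - 4)) - 8))*(-2) = (4*((-3 + 2/(-6)) - 8))*(-2) = (4*((-3 + 2*(-⅙)) - 8))*(-2) = (4*((-3 - ⅓) - 8))*(-2) = (4*(-10/3 - 8))*(-2) = (4*(-34/3))*(-2) = -136/3*(-2) = 272/3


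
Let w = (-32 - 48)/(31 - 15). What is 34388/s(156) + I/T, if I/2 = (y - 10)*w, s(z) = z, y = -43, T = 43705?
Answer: 75150511/340899 ≈ 220.45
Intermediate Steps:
w = -5 (w = -80/16 = -80*1/16 = -5)
I = 530 (I = 2*((-43 - 10)*(-5)) = 2*(-53*(-5)) = 2*265 = 530)
34388/s(156) + I/T = 34388/156 + 530/43705 = 34388*(1/156) + 530*(1/43705) = 8597/39 + 106/8741 = 75150511/340899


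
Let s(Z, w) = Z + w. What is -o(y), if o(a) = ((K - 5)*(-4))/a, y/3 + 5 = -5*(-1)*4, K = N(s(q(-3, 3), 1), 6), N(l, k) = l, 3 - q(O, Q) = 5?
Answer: -8/15 ≈ -0.53333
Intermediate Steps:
q(O, Q) = -2 (q(O, Q) = 3 - 1*5 = 3 - 5 = -2)
K = -1 (K = -2 + 1 = -1)
y = 45 (y = -15 + 3*(-5*(-1)*4) = -15 + 3*(5*4) = -15 + 3*20 = -15 + 60 = 45)
o(a) = 24/a (o(a) = ((-1 - 5)*(-4))/a = (-6*(-4))/a = 24/a)
-o(y) = -24/45 = -1*8/15 = -8/15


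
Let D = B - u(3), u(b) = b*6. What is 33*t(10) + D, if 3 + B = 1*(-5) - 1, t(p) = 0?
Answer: -27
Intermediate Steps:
u(b) = 6*b
B = -9 (B = -3 + (1*(-5) - 1) = -3 + (-5 - 1) = -3 - 6 = -9)
D = -27 (D = -9 - 6*3 = -9 - 1*18 = -9 - 18 = -27)
33*t(10) + D = 33*0 - 27 = 0 - 27 = -27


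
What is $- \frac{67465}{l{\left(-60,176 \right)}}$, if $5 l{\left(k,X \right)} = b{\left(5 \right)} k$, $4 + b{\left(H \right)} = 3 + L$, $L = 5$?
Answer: $\frac{67465}{48} \approx 1405.5$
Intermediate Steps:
$b{\left(H \right)} = 4$ ($b{\left(H \right)} = -4 + \left(3 + 5\right) = -4 + 8 = 4$)
$l{\left(k,X \right)} = \frac{4 k}{5}$
$- \frac{67465}{l{\left(-60,176 \right)}} = - \frac{67465}{\frac{4}{5} \left(-60\right)} = - \frac{67465}{-48} = \left(-67465\right) \left(- \frac{1}{48}\right) = \frac{67465}{48}$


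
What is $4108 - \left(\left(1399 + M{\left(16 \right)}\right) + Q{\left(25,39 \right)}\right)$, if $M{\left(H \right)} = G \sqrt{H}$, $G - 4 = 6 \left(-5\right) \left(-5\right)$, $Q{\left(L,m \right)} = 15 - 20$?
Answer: $2098$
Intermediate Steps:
$Q{\left(L,m \right)} = -5$
$G = 154$ ($G = 4 + 6 \left(-5\right) \left(-5\right) = 4 - -150 = 4 + 150 = 154$)
$M{\left(H \right)} = 154 \sqrt{H}$
$4108 - \left(\left(1399 + M{\left(16 \right)}\right) + Q{\left(25,39 \right)}\right) = 4108 - \left(\left(1399 + 154 \sqrt{16}\right) - 5\right) = 4108 - \left(\left(1399 + 154 \cdot 4\right) - 5\right) = 4108 - \left(\left(1399 + 616\right) - 5\right) = 4108 - \left(2015 - 5\right) = 4108 - 2010 = 2098$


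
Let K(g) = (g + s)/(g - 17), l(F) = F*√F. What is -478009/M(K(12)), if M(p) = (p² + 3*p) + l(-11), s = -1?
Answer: 47800900/75801 - 298755625*I*√11/75801 ≈ 630.61 - 13072.0*I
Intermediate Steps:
l(F) = F^(3/2)
K(g) = (-1 + g)/(-17 + g) (K(g) = (g - 1)/(g - 17) = (-1 + g)/(-17 + g))
M(p) = p² + 3*p - 11*I*√11 (M(p) = (p² + 3*p) + (-11)^(3/2) = (p² + 3*p) - 11*I*√11 = p² + 3*p - 11*I*√11)
-478009/M(K(12)) = -478009/(((-1 + 12)/(-17 + 12))² + 3*((-1 + 12)/(-17 + 12)) - 11*I*√11) = -478009/((11/(-5))² + 3*(11/(-5)) - 11*I*√11) = -478009/((-⅕*11)² + 3*(-⅕*11) - 11*I*√11) = -478009/((-11/5)² + 3*(-11/5) - 11*I*√11) = -478009/(121/25 - 33/5 - 11*I*√11) = -478009/(-44/25 - 11*I*√11)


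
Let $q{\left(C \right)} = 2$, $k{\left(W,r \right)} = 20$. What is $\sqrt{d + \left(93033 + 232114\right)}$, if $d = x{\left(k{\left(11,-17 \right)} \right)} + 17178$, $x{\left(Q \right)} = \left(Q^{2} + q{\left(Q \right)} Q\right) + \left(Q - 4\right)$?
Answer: $\sqrt{342781} \approx 585.47$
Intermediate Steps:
$x{\left(Q \right)} = -4 + Q^{2} + 3 Q$ ($x{\left(Q \right)} = \left(Q^{2} + 2 Q\right) + \left(Q - 4\right) = \left(Q^{2} + 2 Q\right) + \left(-4 + Q\right) = -4 + Q^{2} + 3 Q$)
$d = 17634$ ($d = \left(-4 + 20^{2} + 3 \cdot 20\right) + 17178 = \left(-4 + 400 + 60\right) + 17178 = 456 + 17178 = 17634$)
$\sqrt{d + \left(93033 + 232114\right)} = \sqrt{17634 + \left(93033 + 232114\right)} = \sqrt{17634 + 325147} = \sqrt{342781}$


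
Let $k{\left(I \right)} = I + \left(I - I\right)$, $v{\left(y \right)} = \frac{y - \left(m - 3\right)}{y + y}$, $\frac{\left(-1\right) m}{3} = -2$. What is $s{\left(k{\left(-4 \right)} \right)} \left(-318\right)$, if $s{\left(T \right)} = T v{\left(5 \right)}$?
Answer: $\frac{1272}{5} \approx 254.4$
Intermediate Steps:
$m = 6$ ($m = \left(-3\right) \left(-2\right) = 6$)
$v{\left(y \right)} = \frac{-3 + y}{2 y}$ ($v{\left(y \right)} = \frac{y - \left(6 - 3\right)}{y + y} = \frac{y - 3}{2 y} = \left(y - 3\right) \frac{1}{2 y} = \left(-3 + y\right) \frac{1}{2 y} = \frac{-3 + y}{2 y}$)
$k{\left(I \right)} = I$ ($k{\left(I \right)} = I + 0 = I$)
$s{\left(T \right)} = \frac{T}{5}$ ($s{\left(T \right)} = T \frac{-3 + 5}{2 \cdot 5} = T \frac{1}{2} \cdot \frac{1}{5} \cdot 2 = T \frac{1}{5} = \frac{T}{5}$)
$s{\left(k{\left(-4 \right)} \right)} \left(-318\right) = \frac{1}{5} \left(-4\right) \left(-318\right) = \left(- \frac{4}{5}\right) \left(-318\right) = \frac{1272}{5}$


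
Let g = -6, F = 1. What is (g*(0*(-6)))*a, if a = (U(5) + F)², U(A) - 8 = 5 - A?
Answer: 0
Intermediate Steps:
U(A) = 13 - A (U(A) = 8 + (5 - A) = 13 - A)
a = 81 (a = ((13 - 1*5) + 1)² = ((13 - 5) + 1)² = (8 + 1)² = 9² = 81)
(g*(0*(-6)))*a = -0*(-6)*81 = -6*0*81 = 0*81 = 0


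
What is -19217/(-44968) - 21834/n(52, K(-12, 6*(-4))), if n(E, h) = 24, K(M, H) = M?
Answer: -3717311/4088 ≈ -909.32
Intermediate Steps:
-19217/(-44968) - 21834/n(52, K(-12, 6*(-4))) = -19217/(-44968) - 21834/24 = -19217*(-1/44968) - 21834*1/24 = 1747/4088 - 3639/4 = -3717311/4088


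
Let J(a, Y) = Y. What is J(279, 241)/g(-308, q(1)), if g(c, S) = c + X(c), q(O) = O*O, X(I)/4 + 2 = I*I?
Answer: 241/379140 ≈ 0.00063565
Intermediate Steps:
X(I) = -8 + 4*I² (X(I) = -8 + 4*(I*I) = -8 + 4*I²)
q(O) = O²
g(c, S) = -8 + c + 4*c² (g(c, S) = c + (-8 + 4*c²) = -8 + c + 4*c²)
J(279, 241)/g(-308, q(1)) = 241/(-8 - 308 + 4*(-308)²) = 241/(-8 - 308 + 4*94864) = 241/(-8 - 308 + 379456) = 241/379140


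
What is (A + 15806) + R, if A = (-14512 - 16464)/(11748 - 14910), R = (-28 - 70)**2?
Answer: 40188698/1581 ≈ 25420.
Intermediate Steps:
R = 9604 (R = (-98)**2 = 9604)
A = 15488/1581 (A = -30976/(-3162) = -30976*(-1/3162) = 15488/1581 ≈ 9.7963)
(A + 15806) + R = (15488/1581 + 15806) + 9604 = 25004774/1581 + 9604 = 40188698/1581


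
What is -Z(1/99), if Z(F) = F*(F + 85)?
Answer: -8416/9801 ≈ -0.85869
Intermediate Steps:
Z(F) = F*(85 + F)
-Z(1/99) = -(85 + 1/99)/99 = -8416/(99*99) = -1*8416/9801 = -8416/9801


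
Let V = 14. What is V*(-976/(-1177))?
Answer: 13664/1177 ≈ 11.609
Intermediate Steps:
V*(-976/(-1177)) = 14*(-976/(-1177)) = 14*(-976*(-1/1177)) = 14*(976/1177) = 13664/1177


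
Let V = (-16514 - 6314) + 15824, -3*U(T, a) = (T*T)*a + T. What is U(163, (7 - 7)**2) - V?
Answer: 20849/3 ≈ 6949.7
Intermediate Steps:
U(T, a) = -T/3 - a*T**2/3 (U(T, a) = -((T*T)*a + T)/3 = -(T**2*a + T)/3 = -(a*T**2 + T)/3 = -(T + a*T**2)/3 = -T/3 - a*T**2/3)
V = -7004 (V = -22828 + 15824 = -7004)
U(163, (7 - 7)**2) - V = -1/3*163*(1 + 163*(7 - 7)**2) - 1*(-7004) = -1/3*163*(1 + 163*0**2) + 7004 = -1/3*163*(1 + 163*0) + 7004 = -1/3*163*(1 + 0) + 7004 = -1/3*163*1 + 7004 = -163/3 + 7004 = 20849/3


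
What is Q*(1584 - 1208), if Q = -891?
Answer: -335016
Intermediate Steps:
Q*(1584 - 1208) = -891*(1584 - 1208) = -891*376 = -335016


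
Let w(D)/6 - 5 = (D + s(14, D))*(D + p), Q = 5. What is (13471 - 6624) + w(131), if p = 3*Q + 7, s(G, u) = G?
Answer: 139987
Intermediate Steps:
p = 22 (p = 3*5 + 7 = 15 + 7 = 22)
w(D) = 30 + 6*(14 + D)*(22 + D) (w(D) = 30 + 6*((D + 14)*(D + 22)) = 30 + 6*((14 + D)*(22 + D)) = 30 + 6*(14 + D)*(22 + D))
(13471 - 6624) + w(131) = (13471 - 6624) + (1878 + 6*131² + 216*131) = 6847 + (1878 + 6*17161 + 28296) = 6847 + (1878 + 102966 + 28296) = 6847 + 133140 = 139987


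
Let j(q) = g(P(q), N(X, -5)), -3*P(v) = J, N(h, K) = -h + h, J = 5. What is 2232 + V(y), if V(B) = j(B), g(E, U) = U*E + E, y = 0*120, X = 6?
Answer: 6691/3 ≈ 2230.3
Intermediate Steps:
N(h, K) = 0
y = 0
P(v) = -5/3 (P(v) = -⅓*5 = -5/3)
g(E, U) = E + E*U (g(E, U) = E*U + E = E + E*U)
j(q) = -5/3 (j(q) = -5*(1 + 0)/3 = -5/3*1 = -5/3)
V(B) = -5/3
2232 + V(y) = 2232 - 5/3 = 6691/3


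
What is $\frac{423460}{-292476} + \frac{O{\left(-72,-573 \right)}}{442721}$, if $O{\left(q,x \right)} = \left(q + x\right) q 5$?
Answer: $- \frac{29890426865}{32371316799} \approx -0.92336$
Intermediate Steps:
$O{\left(q,x \right)} = 5 q \left(q + x\right)$ ($O{\left(q,x \right)} = \left(q + x\right) 5 q = 5 q \left(q + x\right)$)
$\frac{423460}{-292476} + \frac{O{\left(-72,-573 \right)}}{442721} = \frac{423460}{-292476} + \frac{5 \left(-72\right) \left(-72 - 573\right)}{442721} = 423460 \left(- \frac{1}{292476}\right) + 5 \left(-72\right) \left(-645\right) \frac{1}{442721} = - \frac{105865}{73119} + 232200 \cdot \frac{1}{442721} = - \frac{105865}{73119} + \frac{232200}{442721} = - \frac{29890426865}{32371316799}$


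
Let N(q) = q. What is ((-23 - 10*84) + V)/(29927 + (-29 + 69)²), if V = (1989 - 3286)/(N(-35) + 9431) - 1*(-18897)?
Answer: 169446167/296227692 ≈ 0.57201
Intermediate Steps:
V = 177554915/9396 (V = (1989 - 3286)/(-35 + 9431) - 1*(-18897) = -1297/9396 + 18897 = 177554915/9396 ≈ 18897.)
((-23 - 10*84) + V)/(29927 + (-29 + 69)²) = ((-23 - 10*84) + 177554915/9396)/(29927 + (-29 + 69)²) = ((-23 - 840) + 177554915/9396)/(29927 + 40²) = (-863 + 177554915/9396)/(29927 + 1600) = (169446167/9396)/31527 = (169446167/9396)*(1/31527) = 169446167/296227692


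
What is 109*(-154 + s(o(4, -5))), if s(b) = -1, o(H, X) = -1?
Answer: -16895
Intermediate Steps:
109*(-154 + s(o(4, -5))) = 109*(-154 - 1) = 109*(-155) = -16895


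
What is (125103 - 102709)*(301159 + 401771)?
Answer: 15741414420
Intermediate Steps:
(125103 - 102709)*(301159 + 401771) = 22394*702930 = 15741414420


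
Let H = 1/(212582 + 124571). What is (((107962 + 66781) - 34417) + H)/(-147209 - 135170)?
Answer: -47311331879/95204926987 ≈ -0.49694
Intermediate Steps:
H = 1/337153 ≈ 2.9660e-6
(((107962 + 66781) - 34417) + H)/(-147209 - 135170) = (((107962 + 66781) - 34417) + 1/337153)/(-147209 - 135170) = ((174743 - 34417) + 1/337153)/(-282379) = (140326 + 1/337153)*(-1/282379) = (47311331879/337153)*(-1/282379) = -47311331879/95204926987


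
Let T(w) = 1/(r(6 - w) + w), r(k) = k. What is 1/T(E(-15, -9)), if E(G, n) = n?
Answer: 6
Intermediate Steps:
T(w) = ⅙ (T(w) = 1/((6 - w) + w) = 1/6 = ⅙)
1/T(E(-15, -9)) = 1/(⅙) = 6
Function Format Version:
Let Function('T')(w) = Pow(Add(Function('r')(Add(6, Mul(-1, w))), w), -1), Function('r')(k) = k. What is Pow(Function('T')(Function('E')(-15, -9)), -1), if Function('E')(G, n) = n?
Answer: 6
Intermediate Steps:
Function('T')(w) = Rational(1, 6) (Function('T')(w) = Pow(Add(Add(6, Mul(-1, w)), w), -1) = Pow(6, -1) = Rational(1, 6))
Pow(Function('T')(Function('E')(-15, -9)), -1) = Pow(Rational(1, 6), -1) = 6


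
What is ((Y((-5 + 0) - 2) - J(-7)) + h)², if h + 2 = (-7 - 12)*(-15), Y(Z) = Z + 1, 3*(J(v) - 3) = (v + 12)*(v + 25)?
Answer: 59536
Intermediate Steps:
J(v) = 3 + (12 + v)*(25 + v)/3 (J(v) = 3 + ((v + 12)*(v + 25))/3 = 3 + ((12 + v)*(25 + v))/3 = 3 + (12 + v)*(25 + v)/3)
Y(Z) = 1 + Z
h = 283 (h = -2 + (-7 - 12)*(-15) = -2 - 19*(-15) = -2 + 285 = 283)
((Y((-5 + 0) - 2) - J(-7)) + h)² = (((1 + ((-5 + 0) - 2)) - (103 + (⅓)*(-7)² + (37/3)*(-7))) + 283)² = (((1 + (-5 - 2)) - (103 + (⅓)*49 - 259/3)) + 283)² = (((1 - 7) - (103 + 49/3 - 259/3)) + 283)² = ((-6 - 1*33) + 283)² = ((-6 - 33) + 283)² = (-39 + 283)² = 244² = 59536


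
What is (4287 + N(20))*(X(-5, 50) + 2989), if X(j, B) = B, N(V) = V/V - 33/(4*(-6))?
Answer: 104283285/8 ≈ 1.3035e+7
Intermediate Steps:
N(V) = 19/8 (N(V) = 1 - 33/(-24) = 1 - 33*(-1/24) = 1 + 11/8 = 19/8)
(4287 + N(20))*(X(-5, 50) + 2989) = (4287 + 19/8)*(50 + 2989) = (34315/8)*3039 = 104283285/8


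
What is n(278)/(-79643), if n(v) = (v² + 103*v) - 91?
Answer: -97/73 ≈ -1.3288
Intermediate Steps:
n(v) = -91 + v² + 103*v
n(278)/(-79643) = (-91 + 278² + 103*278)/(-79643) = (-91 + 77284 + 28634)*(-1/79643) = 105827*(-1/79643) = -97/73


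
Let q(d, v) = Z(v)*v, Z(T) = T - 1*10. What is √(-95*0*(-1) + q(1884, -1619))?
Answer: 3*√293039 ≈ 1624.0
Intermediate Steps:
Z(T) = -10 + T (Z(T) = T - 10 = -10 + T)
q(d, v) = v*(-10 + v) (q(d, v) = (-10 + v)*v = v*(-10 + v))
√(-95*0*(-1) + q(1884, -1619)) = √(-95*0*(-1) - 1619*(-10 - 1619)) = √(0*(-1) - 1619*(-1629)) = √(0 + 2637351) = √2637351 = 3*√293039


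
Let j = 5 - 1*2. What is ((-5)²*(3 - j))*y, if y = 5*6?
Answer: 0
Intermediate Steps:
j = 3 (j = 5 - 2 = 3)
y = 30
((-5)²*(3 - j))*y = ((-5)²*(3 - 1*3))*30 = (25*(3 - 3))*30 = (25*0)*30 = 0*30 = 0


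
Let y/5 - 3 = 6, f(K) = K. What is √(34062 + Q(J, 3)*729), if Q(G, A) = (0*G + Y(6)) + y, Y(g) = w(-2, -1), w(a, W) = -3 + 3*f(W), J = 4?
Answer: √62493 ≈ 249.99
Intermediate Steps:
y = 45 (y = 15 + 5*6 = 15 + 30 = 45)
w(a, W) = -3 + 3*W
Y(g) = -6 (Y(g) = -3 + 3*(-1) = -3 - 3 = -6)
Q(G, A) = 39 (Q(G, A) = (0*G - 6) + 45 = (0 - 6) + 45 = -6 + 45 = 39)
√(34062 + Q(J, 3)*729) = √(34062 + 39*729) = √(34062 + 28431) = √62493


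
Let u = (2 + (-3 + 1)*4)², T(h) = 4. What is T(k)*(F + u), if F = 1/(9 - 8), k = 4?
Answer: 148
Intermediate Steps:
F = 1 (F = 1/1 = 1)
u = 36 (u = (2 - 2*4)² = (2 - 8)² = (-6)² = 36)
T(k)*(F + u) = 4*(1 + 36) = 4*37 = 148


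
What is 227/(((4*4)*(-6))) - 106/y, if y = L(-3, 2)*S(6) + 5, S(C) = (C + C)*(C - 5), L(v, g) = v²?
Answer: -35827/10848 ≈ -3.3026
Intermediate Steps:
S(C) = 2*C*(-5 + C) (S(C) = (2*C)*(-5 + C) = 2*C*(-5 + C))
y = 113 (y = (-3)²*(2*6*(-5 + 6)) + 5 = 9*(2*6*1) + 5 = 9*12 + 5 = 108 + 5 = 113)
227/(((4*4)*(-6))) - 106/y = 227/(((4*4)*(-6))) - 106/113 = 227/((16*(-6))) - 106*1/113 = 227/(-96) - 106/113 = 227*(-1/96) - 106/113 = -227/96 - 106/113 = -35827/10848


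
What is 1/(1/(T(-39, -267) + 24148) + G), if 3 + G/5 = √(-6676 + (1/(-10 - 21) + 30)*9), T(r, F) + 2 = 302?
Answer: -277931929472/2971698109845791 - 2988523520*I*√6156445/2971698109845791 ≈ -9.3526e-5 - 0.0024953*I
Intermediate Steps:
T(r, F) = 300 (T(r, F) = -2 + 302 = 300)
G = -15 + 5*I*√6156445/31 (G = -15 + 5*√(-6676 + (1/(-10 - 21) + 30)*9) = -15 + 5*√(-6676 + (1/(-31) + 30)*9) = -15 + 5*√(-6676 + (-1/31 + 30)*9) = -15 + 5*√(-6676 + (929/31)*9) = -15 + 5*√(-6676 + 8361/31) = -15 + 5*√(-198595/31) = -15 + 5*(I*√6156445/31) = -15 + 5*I*√6156445/31 ≈ -15.0 + 400.2*I)
1/(1/(T(-39, -267) + 24148) + G) = 1/(1/(300 + 24148) + (-15 + 5*I*√6156445/31)) = 1/(1/24448 + (-15 + 5*I*√6156445/31)) = 1/(-366719/24448 + 5*I*√6156445/31)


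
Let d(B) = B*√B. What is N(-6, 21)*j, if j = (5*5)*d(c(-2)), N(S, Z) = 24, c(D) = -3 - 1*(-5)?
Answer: 1200*√2 ≈ 1697.1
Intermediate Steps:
c(D) = 2 (c(D) = -3 + 5 = 2)
d(B) = B^(3/2)
j = 50*√2 (j = (5*5)*2^(3/2) = 25*(2*√2) = 50*√2 ≈ 70.711)
N(-6, 21)*j = 24*(50*√2) = 1200*√2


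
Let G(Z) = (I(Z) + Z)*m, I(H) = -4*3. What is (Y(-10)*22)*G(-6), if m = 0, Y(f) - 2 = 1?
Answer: 0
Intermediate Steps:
Y(f) = 3 (Y(f) = 2 + 1 = 3)
I(H) = -12
G(Z) = 0 (G(Z) = (-12 + Z)*0 = 0)
(Y(-10)*22)*G(-6) = (3*22)*0 = 66*0 = 0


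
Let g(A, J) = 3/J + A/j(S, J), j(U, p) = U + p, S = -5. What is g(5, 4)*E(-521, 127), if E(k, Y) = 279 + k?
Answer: 2057/2 ≈ 1028.5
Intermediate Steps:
g(A, J) = 3/J + A/(-5 + J)
g(5, 4)*E(-521, 127) = (3/4 + 5/(-5 + 4))*(279 - 521) = (3*(¼) + 5/(-1))*(-242) = (¾ + 5*(-1))*(-242) = (¾ - 5)*(-242) = -17/4*(-242) = 2057/2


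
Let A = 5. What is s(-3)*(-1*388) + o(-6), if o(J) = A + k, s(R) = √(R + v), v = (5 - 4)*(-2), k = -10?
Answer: -5 - 388*I*√5 ≈ -5.0 - 867.59*I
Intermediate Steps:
v = -2 (v = 1*(-2) = -2)
s(R) = √(-2 + R) (s(R) = √(R - 2) = √(-2 + R))
o(J) = -5 (o(J) = 5 - 10 = -5)
s(-3)*(-1*388) + o(-6) = √(-2 - 3)*(-1*388) - 5 = √(-5)*(-388) - 5 = (I*√5)*(-388) - 5 = -388*I*√5 - 5 = -5 - 388*I*√5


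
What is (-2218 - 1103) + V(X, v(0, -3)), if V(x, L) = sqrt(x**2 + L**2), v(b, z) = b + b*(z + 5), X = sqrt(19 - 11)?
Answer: -3321 + 2*sqrt(2) ≈ -3318.2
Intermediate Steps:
X = 2*sqrt(2) (X = sqrt(8) = 2*sqrt(2) ≈ 2.8284)
v(b, z) = b + b*(5 + z)
V(x, L) = sqrt(L**2 + x**2)
(-2218 - 1103) + V(X, v(0, -3)) = (-2218 - 1103) + sqrt((0*(6 - 3))**2 + (2*sqrt(2))**2) = -3321 + sqrt((0*3)**2 + 8) = -3321 + sqrt(0**2 + 8) = -3321 + sqrt(0 + 8) = -3321 + sqrt(8) = -3321 + 2*sqrt(2)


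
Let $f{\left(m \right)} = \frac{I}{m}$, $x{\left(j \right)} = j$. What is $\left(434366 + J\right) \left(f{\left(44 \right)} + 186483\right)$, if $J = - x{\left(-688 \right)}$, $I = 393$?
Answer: $\frac{1784949339915}{22} \approx 8.1134 \cdot 10^{10}$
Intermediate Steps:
$f{\left(m \right)} = \frac{393}{m}$
$J = 688$ ($J = \left(-1\right) \left(-688\right) = 688$)
$\left(434366 + J\right) \left(f{\left(44 \right)} + 186483\right) = \left(434366 + 688\right) \left(\frac{393}{44} + 186483\right) = 435054 \left(393 \cdot \frac{1}{44} + 186483\right) = 435054 \left(\frac{393}{44} + 186483\right) = 435054 \cdot \frac{8205645}{44} = \frac{1784949339915}{22}$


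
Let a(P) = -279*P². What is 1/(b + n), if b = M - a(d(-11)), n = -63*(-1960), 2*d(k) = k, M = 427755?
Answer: 4/2238699 ≈ 1.7868e-6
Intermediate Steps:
d(k) = k/2
n = 123480
b = 1744779/4 (b = 427755 - (-279)*((½)*(-11))² = 427755 - (-279)*(-11/2)² = 427755 - (-279)*121/4 = 427755 - 1*(-33759/4) = 427755 + 33759/4 = 1744779/4 ≈ 4.3620e+5)
1/(b + n) = 1/(1744779/4 + 123480) = 1/(2238699/4) = 4/2238699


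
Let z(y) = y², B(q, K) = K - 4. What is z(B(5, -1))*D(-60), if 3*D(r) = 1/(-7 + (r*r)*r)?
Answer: -25/648021 ≈ -3.8579e-5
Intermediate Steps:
B(q, K) = -4 + K
D(r) = 1/(3*(-7 + r³)) (D(r) = 1/(3*(-7 + (r*r)*r)) = 1/(3*(-7 + r²*r)) = 1/(3*(-7 + r³)))
z(B(5, -1))*D(-60) = (-4 - 1)²*(1/(3*(-7 + (-60)³))) = (-5)²*(1/(3*(-7 - 216000))) = 25*((⅓)/(-216007)) = 25*((⅓)*(-1/216007)) = 25*(-1/648021) = -25/648021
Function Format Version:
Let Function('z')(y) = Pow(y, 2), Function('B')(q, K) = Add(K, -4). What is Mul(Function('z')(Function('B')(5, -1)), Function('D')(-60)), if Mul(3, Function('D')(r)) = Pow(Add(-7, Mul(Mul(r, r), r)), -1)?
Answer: Rational(-25, 648021) ≈ -3.8579e-5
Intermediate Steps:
Function('B')(q, K) = Add(-4, K)
Function('D')(r) = Mul(Rational(1, 3), Pow(Add(-7, Pow(r, 3)), -1)) (Function('D')(r) = Mul(Rational(1, 3), Pow(Add(-7, Mul(Mul(r, r), r)), -1)) = Mul(Rational(1, 3), Pow(Add(-7, Mul(Pow(r, 2), r)), -1)) = Mul(Rational(1, 3), Pow(Add(-7, Pow(r, 3)), -1)))
Mul(Function('z')(Function('B')(5, -1)), Function('D')(-60)) = Mul(Pow(Add(-4, -1), 2), Mul(Rational(1, 3), Pow(Add(-7, Pow(-60, 3)), -1))) = Mul(Pow(-5, 2), Mul(Rational(1, 3), Pow(Add(-7, -216000), -1))) = Mul(25, Mul(Rational(1, 3), Pow(-216007, -1))) = Mul(25, Mul(Rational(1, 3), Rational(-1, 216007))) = Mul(25, Rational(-1, 648021)) = Rational(-25, 648021)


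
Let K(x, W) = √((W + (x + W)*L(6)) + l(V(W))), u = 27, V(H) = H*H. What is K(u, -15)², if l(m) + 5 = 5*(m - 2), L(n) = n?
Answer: 1167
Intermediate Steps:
V(H) = H²
l(m) = -15 + 5*m (l(m) = -5 + 5*(m - 2) = -5 + 5*(-2 + m) = -5 + (-10 + 5*m) = -15 + 5*m)
K(x, W) = √(-15 + 5*W² + 6*x + 7*W) (K(x, W) = √((W + (x + W)*6) + (-15 + 5*W²)) = √((W + (W + x)*6) + (-15 + 5*W²)) = √((W + (6*W + 6*x)) + (-15 + 5*W²)) = √((6*x + 7*W) + (-15 + 5*W²)) = √(-15 + 5*W² + 6*x + 7*W))
K(u, -15)² = (√(-15 + 5*(-15)² + 6*27 + 7*(-15)))² = (√(-15 + 5*225 + 162 - 105))² = (√(-15 + 1125 + 162 - 105))² = (√1167)² = 1167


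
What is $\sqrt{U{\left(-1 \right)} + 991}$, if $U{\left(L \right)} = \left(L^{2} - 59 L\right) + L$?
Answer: $5 \sqrt{42} \approx 32.404$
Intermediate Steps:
$U{\left(L \right)} = L^{2} - 58 L$
$\sqrt{U{\left(-1 \right)} + 991} = \sqrt{- (-58 - 1) + 991} = \sqrt{\left(-1\right) \left(-59\right) + 991} = \sqrt{59 + 991} = \sqrt{1050} = 5 \sqrt{42}$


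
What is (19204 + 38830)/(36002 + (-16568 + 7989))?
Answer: 58034/27423 ≈ 2.1163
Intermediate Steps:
(19204 + 38830)/(36002 + (-16568 + 7989)) = 58034/(36002 - 8579) = 58034/27423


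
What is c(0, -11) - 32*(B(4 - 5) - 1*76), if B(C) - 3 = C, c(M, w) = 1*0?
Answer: 2368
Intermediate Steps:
c(M, w) = 0
B(C) = 3 + C
c(0, -11) - 32*(B(4 - 5) - 1*76) = 0 - 32*((3 + (4 - 5)) - 1*76) = 0 - 32*((3 - 1) - 76) = 0 - 32*(2 - 76) = 0 - 32*(-74) = 0 + 2368 = 2368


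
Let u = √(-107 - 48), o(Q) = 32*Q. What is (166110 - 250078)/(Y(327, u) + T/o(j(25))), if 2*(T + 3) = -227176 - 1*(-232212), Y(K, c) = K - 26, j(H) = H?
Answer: -13434880/48663 ≈ -276.08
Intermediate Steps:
u = I*√155 (u = √(-155) = I*√155 ≈ 12.45*I)
Y(K, c) = -26 + K
T = 2515 (T = -3 + (-227176 - 1*(-232212))/2 = -3 + (-227176 + 232212)/2 = -3 + (½)*5036 = -3 + 2518 = 2515)
(166110 - 250078)/(Y(327, u) + T/o(j(25))) = (166110 - 250078)/((-26 + 327) + 2515/((32*25))) = -83968/(301 + 2515/800) = -83968/(301 + 2515*(1/800)) = -83968/(301 + 503/160) = -83968/48663/160 = -83968*160/48663 = -13434880/48663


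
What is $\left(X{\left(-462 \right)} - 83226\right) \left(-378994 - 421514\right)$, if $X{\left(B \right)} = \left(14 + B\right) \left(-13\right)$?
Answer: $61960920216$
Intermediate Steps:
$X{\left(B \right)} = -182 - 13 B$
$\left(X{\left(-462 \right)} - 83226\right) \left(-378994 - 421514\right) = \left(\left(-182 - -6006\right) - 83226\right) \left(-378994 - 421514\right) = \left(\left(-182 + 6006\right) - 83226\right) \left(-800508\right) = \left(5824 - 83226\right) \left(-800508\right) = \left(-77402\right) \left(-800508\right) = 61960920216$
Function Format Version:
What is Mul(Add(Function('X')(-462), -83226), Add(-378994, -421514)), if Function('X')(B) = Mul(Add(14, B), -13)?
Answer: 61960920216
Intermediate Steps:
Function('X')(B) = Add(-182, Mul(-13, B))
Mul(Add(Function('X')(-462), -83226), Add(-378994, -421514)) = Mul(Add(Add(-182, Mul(-13, -462)), -83226), Add(-378994, -421514)) = Mul(Add(Add(-182, 6006), -83226), -800508) = Mul(Add(5824, -83226), -800508) = Mul(-77402, -800508) = 61960920216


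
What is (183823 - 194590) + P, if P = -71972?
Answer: -82739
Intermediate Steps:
(183823 - 194590) + P = (183823 - 194590) - 71972 = -10767 - 71972 = -82739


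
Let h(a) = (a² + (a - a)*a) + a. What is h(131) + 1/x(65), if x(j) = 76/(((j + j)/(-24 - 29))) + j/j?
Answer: 33702043/1949 ≈ 17292.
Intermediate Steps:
x(j) = 1 - 2014/j (x(j) = 76/(((2*j)/(-53))) + 1 = 76/(((2*j)*(-1/53))) + 1 = 76/((-2*j/53)) + 1 = 76*(-53/(2*j)) + 1 = -2014/j + 1 = 1 - 2014/j)
h(a) = a + a² (h(a) = (a² + 0*a) + a = (a² + 0) + a = a² + a = a + a²)
h(131) + 1/x(65) = 131*(1 + 131) + 1/((-2014 + 65)/65) = 131*132 + 1/((1/65)*(-1949)) = 17292 + 1/(-1949/65) = 17292 - 65/1949 = 33702043/1949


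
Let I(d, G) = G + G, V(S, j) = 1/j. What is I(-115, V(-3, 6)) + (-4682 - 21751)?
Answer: -79298/3 ≈ -26433.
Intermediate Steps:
I(d, G) = 2*G
I(-115, V(-3, 6)) + (-4682 - 21751) = 2/6 + (-4682 - 21751) = 2*(⅙) - 26433 = ⅓ - 26433 = -79298/3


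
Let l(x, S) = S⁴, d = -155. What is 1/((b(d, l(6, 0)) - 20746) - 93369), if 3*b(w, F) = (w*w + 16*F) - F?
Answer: -3/318320 ≈ -9.4245e-6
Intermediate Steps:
b(w, F) = 5*F + w²/3 (b(w, F) = ((w*w + 16*F) - F)/3 = ((w² + 16*F) - F)/3 = (w² + 15*F)/3 = 5*F + w²/3)
1/((b(d, l(6, 0)) - 20746) - 93369) = 1/(((5*0⁴ + (⅓)*(-155)²) - 20746) - 93369) = 1/(((5*0 + (⅓)*24025) - 20746) - 93369) = 1/(((0 + 24025/3) - 20746) - 93369) = 1/((24025/3 - 20746) - 93369) = 1/(-38213/3 - 93369) = 1/(-318320/3) = -3/318320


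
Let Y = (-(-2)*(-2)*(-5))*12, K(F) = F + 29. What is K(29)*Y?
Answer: 13920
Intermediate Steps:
K(F) = 29 + F
Y = 240 (Y = (-2*2*(-5))*12 = -4*(-5)*12 = 20*12 = 240)
K(29)*Y = (29 + 29)*240 = 58*240 = 13920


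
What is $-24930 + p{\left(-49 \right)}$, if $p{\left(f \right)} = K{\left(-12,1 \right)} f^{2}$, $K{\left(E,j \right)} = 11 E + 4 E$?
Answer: $-457110$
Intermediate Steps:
$K{\left(E,j \right)} = 15 E$
$p{\left(f \right)} = - 180 f^{2}$ ($p{\left(f \right)} = 15 \left(-12\right) f^{2} = - 180 f^{2}$)
$-24930 + p{\left(-49 \right)} = -24930 - 180 \left(-49\right)^{2} = -24930 - 432180 = -457110$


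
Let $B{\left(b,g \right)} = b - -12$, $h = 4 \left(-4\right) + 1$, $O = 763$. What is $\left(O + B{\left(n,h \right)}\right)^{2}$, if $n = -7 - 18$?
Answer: $562500$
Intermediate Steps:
$n = -25$ ($n = -7 - 18 = -25$)
$h = -15$ ($h = -16 + 1 = -15$)
$B{\left(b,g \right)} = 12 + b$ ($B{\left(b,g \right)} = b + 12 = 12 + b$)
$\left(O + B{\left(n,h \right)}\right)^{2} = \left(763 + \left(12 - 25\right)\right)^{2} = \left(763 - 13\right)^{2} = 750^{2} = 562500$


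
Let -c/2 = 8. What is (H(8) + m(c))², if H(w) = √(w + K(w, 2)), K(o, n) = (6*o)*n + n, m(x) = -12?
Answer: (12 - √106)² ≈ 2.9049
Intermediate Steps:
c = -16 (c = -2*8 = -16)
K(o, n) = n + 6*n*o (K(o, n) = 6*n*o + n = n + 6*n*o)
H(w) = √(2 + 13*w) (H(w) = √(w + 2*(1 + 6*w)) = √(w + (2 + 12*w)) = √(2 + 13*w))
(H(8) + m(c))² = (√(2 + 13*8) - 12)² = (√(2 + 104) - 12)² = (√106 - 12)² = (-12 + √106)²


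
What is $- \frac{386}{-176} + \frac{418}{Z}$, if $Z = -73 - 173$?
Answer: $\frac{5347}{10824} \approx 0.49399$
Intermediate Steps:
$Z = -246$
$- \frac{386}{-176} + \frac{418}{Z} = - \frac{386}{-176} + \frac{418}{-246} = \left(-386\right) \left(- \frac{1}{176}\right) + 418 \left(- \frac{1}{246}\right) = \frac{193}{88} - \frac{209}{123} = \frac{5347}{10824}$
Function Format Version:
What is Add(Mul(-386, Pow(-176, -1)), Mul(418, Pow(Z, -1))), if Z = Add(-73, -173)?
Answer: Rational(5347, 10824) ≈ 0.49399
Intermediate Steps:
Z = -246
Add(Mul(-386, Pow(-176, -1)), Mul(418, Pow(Z, -1))) = Add(Mul(-386, Pow(-176, -1)), Mul(418, Pow(-246, -1))) = Add(Mul(-386, Rational(-1, 176)), Mul(418, Rational(-1, 246))) = Add(Rational(193, 88), Rational(-209, 123)) = Rational(5347, 10824)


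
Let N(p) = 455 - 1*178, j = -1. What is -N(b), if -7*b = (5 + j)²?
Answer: -277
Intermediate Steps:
b = -16/7 (b = -(5 - 1)²/7 = -⅐*4² = -⅐*16 = -16/7 ≈ -2.2857)
N(p) = 277 (N(p) = 455 - 178 = 277)
-N(b) = -1*277 = -277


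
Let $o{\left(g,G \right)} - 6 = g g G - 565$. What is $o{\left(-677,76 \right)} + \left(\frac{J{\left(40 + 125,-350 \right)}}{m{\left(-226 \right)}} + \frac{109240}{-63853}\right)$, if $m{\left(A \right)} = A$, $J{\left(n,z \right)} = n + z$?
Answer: $\frac{502659268116775}{14430778} \approx 3.4832 \cdot 10^{7}$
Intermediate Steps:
$o{\left(g,G \right)} = -559 + G g^{2}$ ($o{\left(g,G \right)} = 6 + \left(g g G - 565\right) = 6 + \left(g^{2} G - 565\right) = 6 + \left(G g^{2} - 565\right) = 6 + \left(-565 + G g^{2}\right) = -559 + G g^{2}$)
$o{\left(-677,76 \right)} + \left(\frac{J{\left(40 + 125,-350 \right)}}{m{\left(-226 \right)}} + \frac{109240}{-63853}\right) = \left(-559 + 76 \left(-677\right)^{2}\right) + \left(\frac{\left(40 + 125\right) - 350}{-226} + \frac{109240}{-63853}\right) = \left(-559 + 76 \cdot 458329\right) + \left(\left(165 - 350\right) \left(- \frac{1}{226}\right) + 109240 \left(- \frac{1}{63853}\right)\right) = \left(-559 + 34833004\right) - \frac{12875435}{14430778} = 34832445 + \left(\frac{185}{226} - \frac{109240}{63853}\right) = 34832445 - \frac{12875435}{14430778} = \frac{502659268116775}{14430778}$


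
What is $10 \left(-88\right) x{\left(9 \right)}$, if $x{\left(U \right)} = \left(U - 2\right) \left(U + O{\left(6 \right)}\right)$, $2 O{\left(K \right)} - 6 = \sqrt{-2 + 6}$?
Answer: $-80080$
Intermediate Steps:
$O{\left(K \right)} = 4$ ($O{\left(K \right)} = 3 + \frac{\sqrt{-2 + 6}}{2} = 3 + \frac{\sqrt{4}}{2} = 3 + \frac{1}{2} \cdot 2 = 3 + 1 = 4$)
$x{\left(U \right)} = \left(-2 + U\right) \left(4 + U\right)$ ($x{\left(U \right)} = \left(U - 2\right) \left(U + 4\right) = \left(-2 + U\right) \left(4 + U\right)$)
$10 \left(-88\right) x{\left(9 \right)} = 10 \left(-88\right) \left(-8 + 9^{2} + 2 \cdot 9\right) = - 880 \left(-8 + 81 + 18\right) = \left(-880\right) 91 = -80080$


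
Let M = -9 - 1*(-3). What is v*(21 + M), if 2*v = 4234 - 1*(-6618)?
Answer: 81390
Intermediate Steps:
M = -6 (M = -9 + 3 = -6)
v = 5426 (v = (4234 - 1*(-6618))/2 = (4234 + 6618)/2 = (½)*10852 = 5426)
v*(21 + M) = 5426*(21 - 6) = 5426*15 = 81390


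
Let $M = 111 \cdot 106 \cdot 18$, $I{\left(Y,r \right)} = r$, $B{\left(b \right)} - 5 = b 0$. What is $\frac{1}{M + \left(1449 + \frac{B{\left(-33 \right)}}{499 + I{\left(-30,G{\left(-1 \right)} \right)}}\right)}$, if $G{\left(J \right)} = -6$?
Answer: $\frac{493}{105125846} \approx 4.6896 \cdot 10^{-6}$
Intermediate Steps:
$B{\left(b \right)} = 5$ ($B{\left(b \right)} = 5 + b 0 = 5 + 0 = 5$)
$M = 211788$ ($M = 11766 \cdot 18 = 211788$)
$\frac{1}{M + \left(1449 + \frac{B{\left(-33 \right)}}{499 + I{\left(-30,G{\left(-1 \right)} \right)}}\right)} = \frac{1}{211788 + \left(1449 + \frac{1}{499 - 6} \cdot 5\right)} = \frac{1}{211788 + \left(1449 + \frac{1}{493} \cdot 5\right)} = \frac{1}{211788 + \left(1449 + \frac{5}{493}\right)} = \frac{1}{211788 + \frac{714362}{493}} = \frac{1}{\frac{105125846}{493}} = \frac{493}{105125846}$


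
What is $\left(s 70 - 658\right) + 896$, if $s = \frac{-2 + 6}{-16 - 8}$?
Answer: $\frac{679}{3} \approx 226.33$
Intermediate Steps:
$s = - \frac{1}{6}$ ($s = \frac{4}{-24} = 4 \left(- \frac{1}{24}\right) = - \frac{1}{6} \approx -0.16667$)
$\left(s 70 - 658\right) + 896 = \left(\left(- \frac{1}{6}\right) 70 - 658\right) + 896 = \left(- \frac{35}{3} - 658\right) + 896 = - \frac{2009}{3} + 896 = \frac{679}{3}$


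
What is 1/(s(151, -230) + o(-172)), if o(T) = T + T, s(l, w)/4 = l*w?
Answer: -1/139264 ≈ -7.1806e-6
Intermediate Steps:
s(l, w) = 4*l*w (s(l, w) = 4*(l*w) = 4*l*w)
o(T) = 2*T
1/(s(151, -230) + o(-172)) = 1/(4*151*(-230) + 2*(-172)) = 1/(-138920 - 344) = 1/(-139264) = -1/139264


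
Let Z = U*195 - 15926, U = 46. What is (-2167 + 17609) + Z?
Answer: 8486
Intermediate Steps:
Z = -6956 (Z = 46*195 - 15926 = 8970 - 15926 = -6956)
(-2167 + 17609) + Z = (-2167 + 17609) - 6956 = 15442 - 6956 = 8486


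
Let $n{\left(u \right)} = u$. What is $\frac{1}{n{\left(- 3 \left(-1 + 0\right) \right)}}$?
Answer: $\frac{1}{3} \approx 0.33333$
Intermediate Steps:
$\frac{1}{n{\left(- 3 \left(-1 + 0\right) \right)}} = \frac{1}{\left(-3\right) \left(-1 + 0\right)} = \frac{1}{\left(-3\right) \left(-1\right)} = \frac{1}{3}$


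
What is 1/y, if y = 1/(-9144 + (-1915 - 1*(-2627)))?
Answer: -8432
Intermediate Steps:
y = -1/8432 (y = 1/(-9144 + (-1915 + 2627)) = 1/(-9144 + 712) = 1/(-8432) = -1/8432 ≈ -0.00011860)
1/y = 1/(-1/8432) = -8432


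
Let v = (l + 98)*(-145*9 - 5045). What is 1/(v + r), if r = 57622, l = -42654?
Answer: 1/270288222 ≈ 3.6998e-9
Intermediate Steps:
v = 270230600 (v = (-42654 + 98)*(-145*9 - 5045) = -42556*(-1305 - 5045) = -42556*(-6350) = 270230600)
1/(v + r) = 1/(270230600 + 57622) = 1/270288222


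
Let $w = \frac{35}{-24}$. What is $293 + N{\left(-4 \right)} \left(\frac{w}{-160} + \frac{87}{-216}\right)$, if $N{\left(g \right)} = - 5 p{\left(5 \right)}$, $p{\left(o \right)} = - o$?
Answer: $\frac{652397}{2304} \approx 283.16$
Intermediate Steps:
$w = - \frac{35}{24}$ ($w = 35 \left(- \frac{1}{24}\right) = - \frac{35}{24} \approx -1.4583$)
$N{\left(g \right)} = 25$ ($N{\left(g \right)} = - 5 \left(\left(-1\right) 5\right) = \left(-5\right) \left(-5\right) = 25$)
$293 + N{\left(-4 \right)} \left(\frac{w}{-160} + \frac{87}{-216}\right) = 293 + 25 \left(- \frac{35}{24 \left(-160\right)} + \frac{87}{-216}\right) = 293 + 25 \left(\left(- \frac{35}{24}\right) \left(- \frac{1}{160}\right) + 87 \left(- \frac{1}{216}\right)\right) = 293 + 25 \left(\frac{7}{768} - \frac{29}{72}\right) = 293 + 25 \left(- \frac{907}{2304}\right) = 293 - \frac{22675}{2304} = \frac{652397}{2304}$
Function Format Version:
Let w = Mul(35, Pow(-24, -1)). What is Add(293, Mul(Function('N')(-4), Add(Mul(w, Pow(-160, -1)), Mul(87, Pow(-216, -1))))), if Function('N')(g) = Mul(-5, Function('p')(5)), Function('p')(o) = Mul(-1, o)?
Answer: Rational(652397, 2304) ≈ 283.16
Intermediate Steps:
w = Rational(-35, 24) (w = Mul(35, Rational(-1, 24)) = Rational(-35, 24) ≈ -1.4583)
Function('N')(g) = 25 (Function('N')(g) = Mul(-5, Mul(-1, 5)) = Mul(-5, -5) = 25)
Add(293, Mul(Function('N')(-4), Add(Mul(w, Pow(-160, -1)), Mul(87, Pow(-216, -1))))) = Add(293, Mul(25, Add(Mul(Rational(-35, 24), Pow(-160, -1)), Mul(87, Pow(-216, -1))))) = Add(293, Mul(25, Add(Mul(Rational(-35, 24), Rational(-1, 160)), Mul(87, Rational(-1, 216))))) = Add(293, Mul(25, Add(Rational(7, 768), Rational(-29, 72)))) = Add(293, Mul(25, Rational(-907, 2304))) = Add(293, Rational(-22675, 2304)) = Rational(652397, 2304)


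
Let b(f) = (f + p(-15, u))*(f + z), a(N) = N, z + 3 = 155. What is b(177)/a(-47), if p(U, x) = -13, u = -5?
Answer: -1148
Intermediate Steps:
z = 152 (z = -3 + 155 = 152)
b(f) = (-13 + f)*(152 + f) (b(f) = (f - 13)*(f + 152) = (-13 + f)*(152 + f))
b(177)/a(-47) = (-1976 + 177**2 + 139*177)/(-47) = (-1976 + 31329 + 24603)*(-1/47) = 53956*(-1/47) = -1148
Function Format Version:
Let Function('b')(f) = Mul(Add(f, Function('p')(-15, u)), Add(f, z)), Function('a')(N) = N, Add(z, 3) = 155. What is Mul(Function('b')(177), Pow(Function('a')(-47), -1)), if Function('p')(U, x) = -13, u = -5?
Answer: -1148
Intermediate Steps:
z = 152 (z = Add(-3, 155) = 152)
Function('b')(f) = Mul(Add(-13, f), Add(152, f)) (Function('b')(f) = Mul(Add(f, -13), Add(f, 152)) = Mul(Add(-13, f), Add(152, f)))
Mul(Function('b')(177), Pow(Function('a')(-47), -1)) = Mul(Add(-1976, Pow(177, 2), Mul(139, 177)), Pow(-47, -1)) = Mul(Add(-1976, 31329, 24603), Rational(-1, 47)) = Mul(53956, Rational(-1, 47)) = -1148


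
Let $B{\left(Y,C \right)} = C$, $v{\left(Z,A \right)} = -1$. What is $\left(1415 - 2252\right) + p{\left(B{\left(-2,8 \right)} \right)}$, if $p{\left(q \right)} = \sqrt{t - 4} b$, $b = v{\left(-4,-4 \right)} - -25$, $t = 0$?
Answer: $-837 + 48 i \approx -837.0 + 48.0 i$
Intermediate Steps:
$b = 24$ ($b = -1 - -25 = -1 + 25 = 24$)
$p{\left(q \right)} = 48 i$ ($p{\left(q \right)} = \sqrt{0 - 4} \cdot 24 = \sqrt{-4} \cdot 24 = 2 i 24 = 48 i$)
$\left(1415 - 2252\right) + p{\left(B{\left(-2,8 \right)} \right)} = \left(1415 - 2252\right) + 48 i = -837 + 48 i$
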